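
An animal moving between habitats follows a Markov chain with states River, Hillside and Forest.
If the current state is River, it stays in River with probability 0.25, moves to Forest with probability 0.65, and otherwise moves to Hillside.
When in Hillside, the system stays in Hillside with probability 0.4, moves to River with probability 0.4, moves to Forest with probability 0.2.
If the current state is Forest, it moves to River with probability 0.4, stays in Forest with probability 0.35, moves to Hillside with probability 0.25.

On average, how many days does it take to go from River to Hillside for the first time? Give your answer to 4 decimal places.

Let t(s) be the expected number of days to first reach Hillside from state s, with t(Hillside) = 0. Conditioning on the first day:
t(River) = 1 + 0.25·t(River) + 0.65·t(Forest)
t(Forest) = 1 + 0.4·t(River) + 0.35·t(Forest)
Solving: t(River) = 5.7143, t(Forest) = 5.0549.
Expected days from River to Hillside: 5.7143.

5.7143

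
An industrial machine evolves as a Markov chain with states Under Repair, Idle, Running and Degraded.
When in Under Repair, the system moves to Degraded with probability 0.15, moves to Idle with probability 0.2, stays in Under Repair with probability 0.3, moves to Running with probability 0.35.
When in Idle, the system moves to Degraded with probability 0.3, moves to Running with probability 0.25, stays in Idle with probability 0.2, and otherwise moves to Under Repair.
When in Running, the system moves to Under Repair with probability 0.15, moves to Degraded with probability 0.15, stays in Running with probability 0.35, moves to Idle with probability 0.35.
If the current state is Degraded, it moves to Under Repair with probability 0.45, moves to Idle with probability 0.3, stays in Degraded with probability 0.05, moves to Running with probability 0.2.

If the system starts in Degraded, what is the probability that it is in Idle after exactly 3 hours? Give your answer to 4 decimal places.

0.2659

Propagate the distribution vector 3 hours from Degraded.
After 0 hours: (0.0000, 0.0000, 0.0000, 1.0000)
After 1 hour: (0.4500, 0.3000, 0.2000, 0.0500)
After 2 hours: (0.2625, 0.2350, 0.3125, 0.1900)
After 3 hours: (0.2699, 0.2659, 0.2980, 0.1663)
P(in Idle after 3 hours) = 0.2659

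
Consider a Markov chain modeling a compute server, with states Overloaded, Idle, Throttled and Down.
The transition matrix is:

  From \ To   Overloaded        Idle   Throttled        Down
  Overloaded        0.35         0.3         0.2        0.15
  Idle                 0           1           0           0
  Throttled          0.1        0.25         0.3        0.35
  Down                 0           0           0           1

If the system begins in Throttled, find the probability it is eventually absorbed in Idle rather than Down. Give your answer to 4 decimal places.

Let h(s) be the probability of absorption at Idle starting from transient state s. Then h(Idle) = 1 and h(Down) = 0. By first-step analysis:
h(Overloaded) = 0.35·h(Overloaded) + 0.3·1 + 0.2·h(Throttled) + 0.15·0
h(Throttled) = 0.1·h(Overloaded) + 0.25·1 + 0.3·h(Throttled) + 0.35·0
Solving: h(Overloaded) = 0.5977, h(Throttled) = 0.4425.
Starting from Throttled, the probability is 0.4425.

0.4425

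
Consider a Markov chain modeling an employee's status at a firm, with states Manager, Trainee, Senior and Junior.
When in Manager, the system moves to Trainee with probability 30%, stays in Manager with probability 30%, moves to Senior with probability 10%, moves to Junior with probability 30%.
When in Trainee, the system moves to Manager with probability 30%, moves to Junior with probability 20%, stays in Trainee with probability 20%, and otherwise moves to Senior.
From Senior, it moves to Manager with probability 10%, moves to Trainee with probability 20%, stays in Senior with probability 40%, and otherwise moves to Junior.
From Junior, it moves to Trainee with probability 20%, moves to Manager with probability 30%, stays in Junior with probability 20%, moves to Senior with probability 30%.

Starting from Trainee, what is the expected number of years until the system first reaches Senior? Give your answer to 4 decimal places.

Let t(s) be the expected number of years to first reach Senior from state s, with t(Senior) = 0. Conditioning on the first year:
t(Manager) = 1 + 0.3·t(Manager) + 0.3·t(Trainee) + 0.3·t(Junior)
t(Trainee) = 1 + 0.3·t(Manager) + 0.2·t(Trainee) + 0.2·t(Junior)
t(Junior) = 1 + 0.3·t(Manager) + 0.2·t(Trainee) + 0.2·t(Junior)
Solving: t(Manager) = 5.0000, t(Trainee) = 4.1667, t(Junior) = 4.1667.
Expected years from Trainee to Senior: 4.1667.

4.1667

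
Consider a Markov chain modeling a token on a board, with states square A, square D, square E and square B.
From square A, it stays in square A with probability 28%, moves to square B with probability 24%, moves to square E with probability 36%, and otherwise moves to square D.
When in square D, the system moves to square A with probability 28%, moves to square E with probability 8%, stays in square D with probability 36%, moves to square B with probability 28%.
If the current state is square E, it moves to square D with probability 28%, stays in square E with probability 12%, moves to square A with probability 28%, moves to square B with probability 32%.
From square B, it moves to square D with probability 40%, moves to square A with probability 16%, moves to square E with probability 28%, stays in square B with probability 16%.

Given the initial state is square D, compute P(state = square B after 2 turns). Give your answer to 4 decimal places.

Propagate the distribution vector 2 turns from square D.
After 0 turns: (0.0000, 1.0000, 0.0000, 0.0000)
After 1 turn: (0.2800, 0.3600, 0.0800, 0.2800)
After 2 turns: (0.2464, 0.2976, 0.2176, 0.2384)
P(in square B after 2 turns) = 0.2384

0.2384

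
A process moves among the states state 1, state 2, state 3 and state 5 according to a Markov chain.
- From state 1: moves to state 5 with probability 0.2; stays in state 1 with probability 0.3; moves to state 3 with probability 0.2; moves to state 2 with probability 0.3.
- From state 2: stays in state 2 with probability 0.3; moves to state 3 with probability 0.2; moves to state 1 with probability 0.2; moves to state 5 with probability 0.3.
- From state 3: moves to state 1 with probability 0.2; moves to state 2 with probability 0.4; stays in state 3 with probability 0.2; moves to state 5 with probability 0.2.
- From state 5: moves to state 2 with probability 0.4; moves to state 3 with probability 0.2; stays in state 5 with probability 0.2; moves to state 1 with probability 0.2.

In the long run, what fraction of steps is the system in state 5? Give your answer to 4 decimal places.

Let the stationary distribution be π with π = πP and π_1 + π_2 + π_3 + π_4 = 1.
π_1 = 0.3·π_1 + 0.2·π_2 + 0.2·π_3 + 0.2·π_4
π_2 = 0.3·π_1 + 0.3·π_2 + 0.4·π_3 + 0.4·π_4
π_3 = 0.2·π_1 + 0.2·π_2 + 0.2·π_3 + 0.2·π_4
Solving with the normalization constraint gives π = (0.2222, 0.3434, 0.2000, 0.2343).
So the stationary probability of state 5 is 0.2343.

0.2343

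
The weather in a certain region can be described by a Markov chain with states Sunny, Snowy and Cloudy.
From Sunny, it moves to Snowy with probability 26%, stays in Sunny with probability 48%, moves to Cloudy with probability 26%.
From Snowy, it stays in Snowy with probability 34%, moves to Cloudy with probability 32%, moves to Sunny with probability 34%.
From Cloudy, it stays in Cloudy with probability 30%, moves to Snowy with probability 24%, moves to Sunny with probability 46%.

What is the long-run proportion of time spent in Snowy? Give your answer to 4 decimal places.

0.2763

Let the stationary distribution be π with π = πP and π_1 + π_2 + π_3 = 1.
π_1 = 0.48·π_1 + 0.34·π_2 + 0.46·π_3
π_2 = 0.26·π_1 + 0.34·π_2 + 0.24·π_3
Solving with the normalization constraint gives π = (0.4355, 0.2763, 0.2881).
So the stationary probability of Snowy is 0.2763.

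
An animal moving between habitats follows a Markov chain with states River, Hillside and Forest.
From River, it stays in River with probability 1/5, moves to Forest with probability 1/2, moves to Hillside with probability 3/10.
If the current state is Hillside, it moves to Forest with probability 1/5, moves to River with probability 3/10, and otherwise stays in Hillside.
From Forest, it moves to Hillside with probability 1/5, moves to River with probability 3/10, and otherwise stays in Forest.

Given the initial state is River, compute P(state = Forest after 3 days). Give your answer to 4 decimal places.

Propagate the distribution vector 3 days from River.
After 0 days: (1.0000, 0.0000, 0.0000)
After 1 day: (0.2000, 0.3000, 0.5000)
After 2 days: (0.2800, 0.3100, 0.4100)
After 3 days: (0.2720, 0.3210, 0.4070)
P(in Forest after 3 days) = 0.4070

0.4070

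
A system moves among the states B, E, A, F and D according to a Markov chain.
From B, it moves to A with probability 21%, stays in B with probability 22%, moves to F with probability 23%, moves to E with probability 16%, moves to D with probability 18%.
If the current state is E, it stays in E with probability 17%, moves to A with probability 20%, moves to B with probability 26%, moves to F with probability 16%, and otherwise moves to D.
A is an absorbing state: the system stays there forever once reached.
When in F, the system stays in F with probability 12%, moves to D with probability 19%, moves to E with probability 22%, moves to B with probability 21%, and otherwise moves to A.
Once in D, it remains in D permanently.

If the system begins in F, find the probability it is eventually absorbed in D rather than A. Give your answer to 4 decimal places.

Let h(s) be the probability of absorption at D starting from transient state s. Then h(D) = 1 and h(A) = 0. By first-step analysis:
h(B) = 0.22·h(B) + 0.16·h(E) + 0.21·0 + 0.23·h(F) + 0.18·1
h(E) = 0.26·h(B) + 0.17·h(E) + 0.2·0 + 0.16·h(F) + 0.21·1
h(F) = 0.21·h(B) + 0.22·h(E) + 0.26·0 + 0.12·h(F) + 0.19·1
Solving: h(B) = 0.4619, h(E) = 0.4839, h(F) = 0.4471.
Starting from F, the probability is 0.4471.

0.4471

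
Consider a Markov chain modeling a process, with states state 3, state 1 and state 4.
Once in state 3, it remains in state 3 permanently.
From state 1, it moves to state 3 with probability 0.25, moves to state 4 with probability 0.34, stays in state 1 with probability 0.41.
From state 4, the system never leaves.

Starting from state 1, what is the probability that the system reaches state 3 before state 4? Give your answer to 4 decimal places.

0.4237

Let h(s) be the probability of absorption at state 3 starting from transient state s. Then h(state 3) = 1 and h(state 4) = 0. By first-step analysis:
h(state 1) = 0.25·1 + 0.41·h(state 1) + 0.34·0
Solving: h(state 1) = 0.4237.
Starting from state 1, the probability is 0.4237.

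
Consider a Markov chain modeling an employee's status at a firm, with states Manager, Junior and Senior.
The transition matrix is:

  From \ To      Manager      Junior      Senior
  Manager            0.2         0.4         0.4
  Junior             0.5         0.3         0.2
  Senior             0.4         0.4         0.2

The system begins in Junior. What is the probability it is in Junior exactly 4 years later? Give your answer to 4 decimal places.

0.3637

Propagate the distribution vector 4 years from Junior.
After 0 years: (0.0000, 1.0000, 0.0000)
After 1 year: (0.5000, 0.3000, 0.2000)
After 2 years: (0.3300, 0.3700, 0.3000)
After 3 years: (0.3710, 0.3630, 0.2660)
After 4 years: (0.3621, 0.3637, 0.2742)
P(in Junior after 4 years) = 0.3637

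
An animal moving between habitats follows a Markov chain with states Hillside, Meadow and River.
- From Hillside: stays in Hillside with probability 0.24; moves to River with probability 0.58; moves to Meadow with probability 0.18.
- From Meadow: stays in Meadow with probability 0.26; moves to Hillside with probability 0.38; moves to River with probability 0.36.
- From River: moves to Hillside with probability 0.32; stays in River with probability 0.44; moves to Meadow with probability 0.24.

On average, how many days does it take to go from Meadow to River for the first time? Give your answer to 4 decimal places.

Let t(s) be the expected number of days to first reach River from state s, with t(River) = 0. Conditioning on the first day:
t(Hillside) = 1 + 0.24·t(Hillside) + 0.18·t(Meadow)
t(Meadow) = 1 + 0.38·t(Hillside) + 0.26·t(Meadow)
Solving: t(Hillside) = 1.8623, t(Meadow) = 2.3077.
Expected days from Meadow to River: 2.3077.

2.3077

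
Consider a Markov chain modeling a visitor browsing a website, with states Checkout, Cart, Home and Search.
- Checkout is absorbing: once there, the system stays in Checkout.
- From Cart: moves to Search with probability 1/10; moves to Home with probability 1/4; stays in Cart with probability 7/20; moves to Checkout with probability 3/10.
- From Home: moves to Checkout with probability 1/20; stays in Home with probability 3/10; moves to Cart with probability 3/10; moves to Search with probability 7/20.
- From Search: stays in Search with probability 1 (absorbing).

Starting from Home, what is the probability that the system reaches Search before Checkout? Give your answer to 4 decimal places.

0.6776

Let h(s) be the probability of absorption at Search starting from transient state s. Then h(Search) = 1 and h(Checkout) = 0. By first-step analysis:
h(Cart) = 0.3·0 + 0.35·h(Cart) + 0.25·h(Home) + 0.1·1
h(Home) = 0.05·0 + 0.3·h(Cart) + 0.3·h(Home) + 0.35·1
Solving: h(Cart) = 0.4145, h(Home) = 0.6776.
Starting from Home, the probability is 0.6776.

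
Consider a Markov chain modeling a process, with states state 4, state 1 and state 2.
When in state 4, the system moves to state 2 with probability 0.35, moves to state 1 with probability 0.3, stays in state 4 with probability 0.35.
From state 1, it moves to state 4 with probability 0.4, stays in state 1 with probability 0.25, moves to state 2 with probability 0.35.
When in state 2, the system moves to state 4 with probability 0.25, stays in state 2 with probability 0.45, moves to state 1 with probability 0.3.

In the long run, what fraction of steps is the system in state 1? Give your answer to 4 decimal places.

Let the stationary distribution be π with π = πP and π_1 + π_2 + π_3 = 1.
π_1 = 0.35·π_1 + 0.4·π_2 + 0.25·π_3
π_2 = 0.3·π_1 + 0.25·π_2 + 0.3·π_3
Solving with the normalization constraint gives π = (0.3254, 0.2857, 0.3889).
So the stationary probability of state 1 is 0.2857.

0.2857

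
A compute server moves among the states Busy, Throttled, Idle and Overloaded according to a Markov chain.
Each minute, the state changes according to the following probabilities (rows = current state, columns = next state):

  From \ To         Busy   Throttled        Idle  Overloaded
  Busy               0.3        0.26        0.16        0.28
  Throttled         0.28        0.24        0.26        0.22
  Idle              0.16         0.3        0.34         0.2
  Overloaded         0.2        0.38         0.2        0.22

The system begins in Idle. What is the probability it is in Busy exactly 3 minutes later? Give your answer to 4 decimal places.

0.2356

Propagate the distribution vector 3 minutes from Idle.
After 0 minutes: (0.0000, 0.0000, 1.0000, 0.0000)
After 1 minute: (0.1600, 0.3000, 0.3400, 0.2000)
After 2 minutes: (0.2264, 0.2916, 0.2592, 0.2228)
After 3 minutes: (0.2356, 0.2913, 0.2447, 0.2284)
P(in Busy after 3 minutes) = 0.2356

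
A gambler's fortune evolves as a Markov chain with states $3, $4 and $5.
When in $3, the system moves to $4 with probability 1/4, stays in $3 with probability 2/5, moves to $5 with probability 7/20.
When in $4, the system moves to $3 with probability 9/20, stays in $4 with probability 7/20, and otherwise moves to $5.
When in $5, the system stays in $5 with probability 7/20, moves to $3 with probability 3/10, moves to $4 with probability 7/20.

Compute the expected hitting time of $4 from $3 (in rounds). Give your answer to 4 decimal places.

3.5088

Let t(s) be the expected number of rounds to first reach $4 from state s, with t($4) = 0. Conditioning on the first round:
t($3) = 1 + 0.4·t($3) + 0.35·t($5)
t($5) = 1 + 0.3·t($3) + 0.35·t($5)
Solving: t($3) = 3.5088, t($5) = 3.1579.
Expected rounds from $3 to $4: 3.5088.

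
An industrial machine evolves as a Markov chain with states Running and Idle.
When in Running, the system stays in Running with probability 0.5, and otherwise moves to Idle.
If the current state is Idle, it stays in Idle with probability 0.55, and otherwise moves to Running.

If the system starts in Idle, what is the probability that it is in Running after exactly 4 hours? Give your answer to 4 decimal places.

Propagate the distribution vector 4 hours from Idle.
After 0 hours: (0.0000, 1.0000)
After 1 hour: (0.4500, 0.5500)
After 2 hours: (0.4725, 0.5275)
After 3 hours: (0.4736, 0.5264)
After 4 hours: (0.4737, 0.5263)
P(in Running after 4 hours) = 0.4737

0.4737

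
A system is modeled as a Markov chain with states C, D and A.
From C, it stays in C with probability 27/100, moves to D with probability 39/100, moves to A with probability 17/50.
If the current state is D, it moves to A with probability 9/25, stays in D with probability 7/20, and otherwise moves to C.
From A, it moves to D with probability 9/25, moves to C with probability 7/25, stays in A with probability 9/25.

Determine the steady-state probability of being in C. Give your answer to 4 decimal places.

0.2808

Let the stationary distribution be π with π = πP and π_1 + π_2 + π_3 = 1.
π_1 = 0.27·π_1 + 0.29·π_2 + 0.28·π_3
π_2 = 0.39·π_1 + 0.35·π_2 + 0.36·π_3
Solving with the normalization constraint gives π = (0.2808, 0.3648, 0.3544).
So the stationary probability of C is 0.2808.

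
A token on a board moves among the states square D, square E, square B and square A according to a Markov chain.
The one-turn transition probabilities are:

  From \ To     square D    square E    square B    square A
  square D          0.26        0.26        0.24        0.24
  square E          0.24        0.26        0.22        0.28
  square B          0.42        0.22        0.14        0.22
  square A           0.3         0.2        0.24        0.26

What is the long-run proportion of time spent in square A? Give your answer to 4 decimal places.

Let the stationary distribution be π with π = πP and π_1 + π_2 + π_3 + π_4 = 1.
π_1 = 0.26·π_1 + 0.24·π_2 + 0.42·π_3 + 0.3·π_4
π_2 = 0.26·π_1 + 0.26·π_2 + 0.22·π_3 + 0.2·π_4
π_3 = 0.24·π_1 + 0.22·π_2 + 0.14·π_3 + 0.24·π_4
Solving with the normalization constraint gives π = (0.2995, 0.2364, 0.2139, 0.2502).
So the stationary probability of square A is 0.2502.

0.2502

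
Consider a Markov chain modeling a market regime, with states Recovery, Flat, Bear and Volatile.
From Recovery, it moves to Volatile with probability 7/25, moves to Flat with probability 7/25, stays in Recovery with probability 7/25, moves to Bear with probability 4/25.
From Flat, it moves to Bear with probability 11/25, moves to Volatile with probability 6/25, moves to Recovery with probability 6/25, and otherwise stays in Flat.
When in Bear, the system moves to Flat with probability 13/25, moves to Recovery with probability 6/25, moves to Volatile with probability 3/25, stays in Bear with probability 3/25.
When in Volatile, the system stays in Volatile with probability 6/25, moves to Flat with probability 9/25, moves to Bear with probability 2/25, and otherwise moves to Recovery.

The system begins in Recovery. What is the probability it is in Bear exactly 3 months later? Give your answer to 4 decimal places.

0.2128

Propagate the distribution vector 3 months from Recovery.
After 0 months: (1.0000, 0.0000, 0.0000, 0.0000)
After 1 month: (0.2800, 0.2800, 0.1600, 0.2800)
After 2 months: (0.2736, 0.2848, 0.2096, 0.2320)
After 3 months: (0.2695, 0.2919, 0.2128, 0.2258)
P(in Bear after 3 months) = 0.2128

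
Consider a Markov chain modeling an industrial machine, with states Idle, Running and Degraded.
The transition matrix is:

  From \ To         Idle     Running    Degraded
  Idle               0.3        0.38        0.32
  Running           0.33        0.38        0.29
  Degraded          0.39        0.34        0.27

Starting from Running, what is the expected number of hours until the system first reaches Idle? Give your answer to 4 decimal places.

2.8814

Let t(s) be the expected number of hours to first reach Idle from state s, with t(Idle) = 0. Conditioning on the first hour:
t(Running) = 1 + 0.38·t(Running) + 0.29·t(Degraded)
t(Degraded) = 1 + 0.34·t(Running) + 0.27·t(Degraded)
Solving: t(Running) = 2.8814, t(Degraded) = 2.7119.
Expected hours from Running to Idle: 2.8814.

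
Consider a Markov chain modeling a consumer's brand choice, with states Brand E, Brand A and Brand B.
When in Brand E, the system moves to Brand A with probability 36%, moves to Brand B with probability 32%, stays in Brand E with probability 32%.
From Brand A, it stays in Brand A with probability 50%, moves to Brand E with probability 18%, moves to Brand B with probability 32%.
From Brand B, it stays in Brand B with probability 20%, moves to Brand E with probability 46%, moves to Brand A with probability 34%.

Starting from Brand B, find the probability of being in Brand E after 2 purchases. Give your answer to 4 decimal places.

Sum over the intermediate state after 1 purchase:
P = P(Brand B→Brand E)·P(Brand E→Brand E) + P(Brand B→Brand A)·P(Brand A→Brand E) + P(Brand B→Brand B)·P(Brand B→Brand E)
  = 0.46×0.32 + 0.34×0.18 + 0.2×0.46
  = 0.1472 + 0.0612 + 0.0920 = 0.3004

0.3004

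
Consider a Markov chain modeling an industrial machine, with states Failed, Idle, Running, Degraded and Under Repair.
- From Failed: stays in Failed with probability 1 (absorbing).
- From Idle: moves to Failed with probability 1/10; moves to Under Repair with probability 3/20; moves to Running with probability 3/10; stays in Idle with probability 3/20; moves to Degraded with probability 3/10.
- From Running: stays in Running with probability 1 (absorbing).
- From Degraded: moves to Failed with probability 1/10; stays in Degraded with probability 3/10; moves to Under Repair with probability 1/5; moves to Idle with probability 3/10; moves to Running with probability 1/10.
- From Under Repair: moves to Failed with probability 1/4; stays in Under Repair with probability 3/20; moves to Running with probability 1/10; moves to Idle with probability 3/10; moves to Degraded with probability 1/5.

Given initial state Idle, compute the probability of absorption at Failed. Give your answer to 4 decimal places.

Let h(s) be the probability of absorption at Failed starting from transient state s. Then h(Failed) = 1 and h(Running) = 0. By first-step analysis:
h(Idle) = 0.1·1 + 0.15·h(Idle) + 0.3·0 + 0.3·h(Degraded) + 0.15·h(Under Repair)
h(Degraded) = 0.1·1 + 0.3·h(Idle) + 0.1·0 + 0.3·h(Degraded) + 0.2·h(Under Repair)
h(Under Repair) = 0.25·1 + 0.3·h(Idle) + 0.1·0 + 0.2·h(Degraded) + 0.15·h(Under Repair)
Solving: h(Idle) = 0.3719, h(Degraded) = 0.4543, h(Under Repair) = 0.5323.
Starting from Idle, the probability is 0.3719.

0.3719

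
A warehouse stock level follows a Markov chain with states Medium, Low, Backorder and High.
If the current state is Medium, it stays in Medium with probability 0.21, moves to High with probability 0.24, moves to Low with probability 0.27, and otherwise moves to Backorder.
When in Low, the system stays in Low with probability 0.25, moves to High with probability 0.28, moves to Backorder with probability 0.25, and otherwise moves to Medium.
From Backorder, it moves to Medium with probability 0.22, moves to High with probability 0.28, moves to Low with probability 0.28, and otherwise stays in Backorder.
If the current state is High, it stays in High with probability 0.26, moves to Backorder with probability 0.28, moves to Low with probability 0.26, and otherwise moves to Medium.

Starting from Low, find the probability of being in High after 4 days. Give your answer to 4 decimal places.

Propagate the distribution vector 4 days from Low.
After 0 days: (0.0000, 1.0000, 0.0000, 0.0000)
After 1 day: (0.2200, 0.2500, 0.2500, 0.2800)
After 2 days: (0.2122, 0.2647, 0.2575, 0.2656)
After 3 days: (0.2126, 0.2646, 0.2566, 0.2662)
After 4 days: (0.2126, 0.2646, 0.2567, 0.2662)
P(in High after 4 days) = 0.2662

0.2662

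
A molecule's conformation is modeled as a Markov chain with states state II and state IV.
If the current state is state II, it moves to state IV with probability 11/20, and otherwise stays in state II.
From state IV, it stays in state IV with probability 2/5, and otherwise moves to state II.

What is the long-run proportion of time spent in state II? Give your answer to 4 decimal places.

0.5217

Let the stationary distribution be π with π = πP and π_1 + π_2 = 1.
π_1 = 0.45·π_1 + 0.6·π_2
Solving with the normalization constraint gives π = (0.5217, 0.4783).
So the stationary probability of state II is 0.5217.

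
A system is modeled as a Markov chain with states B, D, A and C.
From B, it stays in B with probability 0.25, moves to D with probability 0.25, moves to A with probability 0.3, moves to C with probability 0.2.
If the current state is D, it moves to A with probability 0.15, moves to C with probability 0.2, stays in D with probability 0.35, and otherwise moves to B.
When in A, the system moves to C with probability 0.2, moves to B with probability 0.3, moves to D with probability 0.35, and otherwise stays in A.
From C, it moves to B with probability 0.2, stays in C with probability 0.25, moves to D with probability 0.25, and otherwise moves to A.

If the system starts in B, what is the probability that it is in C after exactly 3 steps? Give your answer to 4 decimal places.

0.2105

Propagate the distribution vector 3 steps from B.
After 0 steps: (1.0000, 0.0000, 0.0000, 0.0000)
After 1 step: (0.2500, 0.2500, 0.3000, 0.2000)
After 2 steps: (0.2675, 0.3050, 0.2175, 0.2100)
After 3 steps: (0.2656, 0.3023, 0.2216, 0.2105)
P(in C after 3 steps) = 0.2105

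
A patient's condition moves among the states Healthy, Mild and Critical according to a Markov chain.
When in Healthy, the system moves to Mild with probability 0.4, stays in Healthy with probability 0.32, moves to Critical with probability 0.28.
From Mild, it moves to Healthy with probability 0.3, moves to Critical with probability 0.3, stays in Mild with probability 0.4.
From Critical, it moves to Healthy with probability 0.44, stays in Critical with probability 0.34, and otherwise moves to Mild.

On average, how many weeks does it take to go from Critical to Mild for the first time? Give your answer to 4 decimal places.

Let t(s) be the expected number of weeks to first reach Mild from state s, with t(Mild) = 0. Conditioning on the first week:
t(Healthy) = 1 + 0.32·t(Healthy) + 0.28·t(Critical)
t(Critical) = 1 + 0.44·t(Healthy) + 0.34·t(Critical)
Solving: t(Healthy) = 2.8870, t(Critical) = 3.4398.
Expected weeks from Critical to Mild: 3.4398.

3.4398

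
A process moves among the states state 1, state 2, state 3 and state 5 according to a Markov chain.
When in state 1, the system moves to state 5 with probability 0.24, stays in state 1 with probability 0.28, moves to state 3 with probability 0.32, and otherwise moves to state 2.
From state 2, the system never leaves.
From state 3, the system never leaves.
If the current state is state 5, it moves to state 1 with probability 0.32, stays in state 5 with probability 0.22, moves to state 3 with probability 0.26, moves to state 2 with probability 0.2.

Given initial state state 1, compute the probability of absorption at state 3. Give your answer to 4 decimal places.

0.6436

Let h(s) be the probability of absorption at state 3 starting from transient state s. Then h(state 3) = 1 and h(state 2) = 0. By first-step analysis:
h(state 1) = 0.28·h(state 1) + 0.16·0 + 0.32·1 + 0.24·h(state 5)
h(state 5) = 0.32·h(state 1) + 0.2·0 + 0.26·1 + 0.22·h(state 5)
Solving: h(state 1) = 0.6436, h(state 5) = 0.5974.
Starting from state 1, the probability is 0.6436.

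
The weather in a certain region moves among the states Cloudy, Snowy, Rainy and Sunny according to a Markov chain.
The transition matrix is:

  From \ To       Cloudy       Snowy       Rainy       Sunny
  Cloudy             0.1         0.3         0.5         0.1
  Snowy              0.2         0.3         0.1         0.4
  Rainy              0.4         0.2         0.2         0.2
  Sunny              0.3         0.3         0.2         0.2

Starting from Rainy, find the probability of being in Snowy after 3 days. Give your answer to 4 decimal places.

0.2700

Propagate the distribution vector 3 days from Rainy.
After 0 days: (0.0000, 0.0000, 1.0000, 0.0000)
After 1 day: (0.4000, 0.2000, 0.2000, 0.2000)
After 2 days: (0.2200, 0.2800, 0.3000, 0.2000)
After 3 days: (0.2580, 0.2700, 0.2380, 0.2340)
P(in Snowy after 3 days) = 0.2700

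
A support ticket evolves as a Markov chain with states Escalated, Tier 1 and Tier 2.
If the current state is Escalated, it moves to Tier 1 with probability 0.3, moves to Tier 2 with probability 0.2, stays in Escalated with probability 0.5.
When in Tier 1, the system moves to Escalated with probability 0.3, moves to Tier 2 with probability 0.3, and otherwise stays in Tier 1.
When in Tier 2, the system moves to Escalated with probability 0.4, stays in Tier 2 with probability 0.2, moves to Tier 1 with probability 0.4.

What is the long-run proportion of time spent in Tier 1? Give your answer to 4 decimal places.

Let the stationary distribution be π with π = πP and π_1 + π_2 + π_3 = 1.
π_1 = 0.5·π_1 + 0.3·π_2 + 0.4·π_3
π_2 = 0.3·π_1 + 0.4·π_2 + 0.4·π_3
Solving with the normalization constraint gives π = (0.4045, 0.3596, 0.2360).
So the stationary probability of Tier 1 is 0.3596.

0.3596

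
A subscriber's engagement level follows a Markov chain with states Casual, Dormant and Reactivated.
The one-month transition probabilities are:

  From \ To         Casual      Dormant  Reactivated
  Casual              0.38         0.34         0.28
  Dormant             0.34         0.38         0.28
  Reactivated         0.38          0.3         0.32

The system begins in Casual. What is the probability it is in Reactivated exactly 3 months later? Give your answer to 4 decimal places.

Propagate the distribution vector 3 months from Casual.
After 0 months: (1.0000, 0.0000, 0.0000)
After 1 month: (0.3800, 0.3400, 0.2800)
After 2 months: (0.3664, 0.3424, 0.2912)
After 3 months: (0.3663, 0.3420, 0.2916)
P(in Reactivated after 3 months) = 0.2916

0.2916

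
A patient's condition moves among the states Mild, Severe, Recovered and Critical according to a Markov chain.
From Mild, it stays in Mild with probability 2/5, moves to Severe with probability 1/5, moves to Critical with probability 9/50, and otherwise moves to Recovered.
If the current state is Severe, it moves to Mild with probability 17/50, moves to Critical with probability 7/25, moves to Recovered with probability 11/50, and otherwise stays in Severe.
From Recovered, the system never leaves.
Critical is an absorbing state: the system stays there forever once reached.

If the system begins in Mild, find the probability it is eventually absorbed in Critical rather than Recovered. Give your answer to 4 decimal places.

Let h(s) be the probability of absorption at Critical starting from transient state s. Then h(Critical) = 1 and h(Recovered) = 0. By first-step analysis:
h(Mild) = 0.4·h(Mild) + 0.2·h(Severe) + 0.22·0 + 0.18·1
h(Severe) = 0.34·h(Mild) + 0.16·h(Severe) + 0.22·0 + 0.28·1
Solving: h(Mild) = 0.4752, h(Severe) = 0.5257.
Starting from Mild, the probability is 0.4752.

0.4752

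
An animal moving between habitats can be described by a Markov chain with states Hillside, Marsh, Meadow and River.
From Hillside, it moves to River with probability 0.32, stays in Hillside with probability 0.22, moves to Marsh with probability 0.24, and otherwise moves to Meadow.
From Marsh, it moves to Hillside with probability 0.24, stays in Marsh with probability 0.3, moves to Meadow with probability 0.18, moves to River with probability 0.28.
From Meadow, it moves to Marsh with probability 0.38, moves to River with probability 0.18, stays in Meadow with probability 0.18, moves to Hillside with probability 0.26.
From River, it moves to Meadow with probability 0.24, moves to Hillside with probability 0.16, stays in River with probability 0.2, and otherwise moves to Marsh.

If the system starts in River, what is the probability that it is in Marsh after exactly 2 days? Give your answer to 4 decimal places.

Propagate the distribution vector 2 days from River.
After 0 days: (0.0000, 0.0000, 0.0000, 1.0000)
After 1 day: (0.1600, 0.4000, 0.2400, 0.2000)
After 2 days: (0.2256, 0.3296, 0.1984, 0.2464)
P(in Marsh after 2 days) = 0.3296

0.3296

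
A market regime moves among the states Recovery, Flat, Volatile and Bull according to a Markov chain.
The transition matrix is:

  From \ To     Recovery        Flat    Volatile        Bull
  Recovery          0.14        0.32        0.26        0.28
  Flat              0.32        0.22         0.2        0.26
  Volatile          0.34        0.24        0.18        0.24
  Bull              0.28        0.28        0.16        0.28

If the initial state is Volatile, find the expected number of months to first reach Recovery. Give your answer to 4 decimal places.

Let t(s) be the expected number of months to first reach Recovery from state s, with t(Recovery) = 0. Conditioning on the first month:
t(Flat) = 1 + 0.22·t(Flat) + 0.2·t(Volatile) + 0.26·t(Bull)
t(Volatile) = 1 + 0.24·t(Flat) + 0.18·t(Volatile) + 0.24·t(Bull)
t(Bull) = 1 + 0.28·t(Flat) + 0.16·t(Volatile) + 0.28·t(Bull)
Solving: t(Flat) = 3.1923, t(Volatile) = 3.1271, t(Bull) = 3.3252.
Expected months from Volatile to Recovery: 3.1271.

3.1271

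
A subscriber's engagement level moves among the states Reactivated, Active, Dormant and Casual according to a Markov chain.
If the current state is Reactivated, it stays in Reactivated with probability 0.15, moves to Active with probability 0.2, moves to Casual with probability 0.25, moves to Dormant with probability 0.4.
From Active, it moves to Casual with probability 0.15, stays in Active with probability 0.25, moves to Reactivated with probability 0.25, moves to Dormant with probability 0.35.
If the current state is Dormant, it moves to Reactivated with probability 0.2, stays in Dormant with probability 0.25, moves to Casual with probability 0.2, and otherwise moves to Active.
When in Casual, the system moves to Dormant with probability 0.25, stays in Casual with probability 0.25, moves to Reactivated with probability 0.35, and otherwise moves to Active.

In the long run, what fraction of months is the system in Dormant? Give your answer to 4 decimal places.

0.3097

Let the stationary distribution be π with π = πP and π_1 + π_2 + π_3 + π_4 = 1.
π_1 = 0.15·π_1 + 0.25·π_2 + 0.2·π_3 + 0.35·π_4
π_2 = 0.2·π_1 + 0.25·π_2 + 0.35·π_3 + 0.15·π_4
π_3 = 0.4·π_1 + 0.35·π_2 + 0.25·π_3 + 0.25·π_4
Solving with the normalization constraint gives π = (0.2323, 0.2484, 0.3097, 0.2097).
So the stationary probability of Dormant is 0.3097.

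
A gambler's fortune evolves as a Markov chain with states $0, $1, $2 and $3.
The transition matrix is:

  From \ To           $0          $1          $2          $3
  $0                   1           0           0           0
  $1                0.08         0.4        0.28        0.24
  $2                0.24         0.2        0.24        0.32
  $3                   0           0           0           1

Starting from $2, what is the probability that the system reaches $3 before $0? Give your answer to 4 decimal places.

0.6000

Let h(s) be the probability of absorption at $3 starting from transient state s. Then h($3) = 1 and h($0) = 0. By first-step analysis:
h($1) = 0.08·0 + 0.4·h($1) + 0.28·h($2) + 0.24·1
h($2) = 0.24·0 + 0.2·h($1) + 0.24·h($2) + 0.32·1
Solving: h($1) = 0.6800, h($2) = 0.6000.
Starting from $2, the probability is 0.6000.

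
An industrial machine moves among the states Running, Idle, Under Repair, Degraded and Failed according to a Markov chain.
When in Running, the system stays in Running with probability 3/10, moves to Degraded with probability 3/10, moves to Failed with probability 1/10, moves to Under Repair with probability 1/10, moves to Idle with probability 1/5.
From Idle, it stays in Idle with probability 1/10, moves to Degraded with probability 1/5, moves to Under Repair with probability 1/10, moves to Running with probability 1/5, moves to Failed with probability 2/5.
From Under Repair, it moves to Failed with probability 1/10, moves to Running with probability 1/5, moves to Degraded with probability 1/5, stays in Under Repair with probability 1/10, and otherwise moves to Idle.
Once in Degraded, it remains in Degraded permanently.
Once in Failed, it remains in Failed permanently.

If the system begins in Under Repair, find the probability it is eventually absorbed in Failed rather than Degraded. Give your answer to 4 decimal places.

0.4503

Let h(s) be the probability of absorption at Failed starting from transient state s. Then h(Failed) = 1 and h(Degraded) = 0. By first-step analysis:
h(Running) = 0.3·h(Running) + 0.2·h(Idle) + 0.1·h(Under Repair) + 0.3·0 + 0.1·1
h(Idle) = 0.2·h(Running) + 0.1·h(Idle) + 0.1·h(Under Repair) + 0.2·0 + 0.4·1
h(Under Repair) = 0.2·h(Running) + 0.4·h(Idle) + 0.1·h(Under Repair) + 0.2·0 + 0.1·1
Solving: h(Running) = 0.3721, h(Idle) = 0.5772, h(Under Repair) = 0.4503.
Starting from Under Repair, the probability is 0.4503.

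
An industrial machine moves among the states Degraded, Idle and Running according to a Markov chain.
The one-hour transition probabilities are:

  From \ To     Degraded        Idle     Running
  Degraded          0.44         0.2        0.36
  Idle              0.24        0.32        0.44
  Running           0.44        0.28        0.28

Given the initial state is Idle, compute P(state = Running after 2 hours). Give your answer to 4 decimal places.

Sum over the intermediate state after 1 hour:
P = P(Idle→Degraded)·P(Degraded→Running) + P(Idle→Idle)·P(Idle→Running) + P(Idle→Running)·P(Running→Running)
  = 0.24×0.36 + 0.32×0.44 + 0.44×0.28
  = 0.0864 + 0.1408 + 0.1232 = 0.3504

0.3504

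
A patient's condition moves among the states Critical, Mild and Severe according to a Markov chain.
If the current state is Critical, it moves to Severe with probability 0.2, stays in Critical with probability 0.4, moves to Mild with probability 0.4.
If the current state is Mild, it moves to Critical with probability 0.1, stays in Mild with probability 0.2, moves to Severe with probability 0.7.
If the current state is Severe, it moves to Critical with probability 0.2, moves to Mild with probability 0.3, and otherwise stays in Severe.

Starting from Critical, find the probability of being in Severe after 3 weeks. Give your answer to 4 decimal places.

0.4880

Propagate the distribution vector 3 weeks from Critical.
After 0 weeks: (1.0000, 0.0000, 0.0000)
After 1 week: (0.4000, 0.4000, 0.2000)
After 2 weeks: (0.2400, 0.3000, 0.4600)
After 3 weeks: (0.2180, 0.2940, 0.4880)
P(in Severe after 3 weeks) = 0.4880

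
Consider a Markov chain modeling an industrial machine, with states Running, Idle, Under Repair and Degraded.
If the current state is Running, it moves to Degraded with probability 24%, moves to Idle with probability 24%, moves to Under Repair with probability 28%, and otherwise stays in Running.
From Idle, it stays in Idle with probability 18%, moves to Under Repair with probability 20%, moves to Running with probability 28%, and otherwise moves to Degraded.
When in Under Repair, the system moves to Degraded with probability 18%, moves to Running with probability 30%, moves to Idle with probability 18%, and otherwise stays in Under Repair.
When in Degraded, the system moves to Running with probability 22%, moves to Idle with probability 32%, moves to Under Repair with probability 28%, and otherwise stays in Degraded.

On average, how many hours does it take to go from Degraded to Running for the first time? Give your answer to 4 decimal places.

Let t(s) be the expected number of hours to first reach Running from state s, with t(Running) = 0. Conditioning on the first hour:
t(Idle) = 1 + 0.18·t(Idle) + 0.2·t(Under Repair) + 0.34·t(Degraded)
t(Under Repair) = 1 + 0.18·t(Idle) + 0.34·t(Under Repair) + 0.18·t(Degraded)
t(Degraded) = 1 + 0.32·t(Idle) + 0.28·t(Under Repair) + 0.18·t(Degraded)
Solving: t(Idle) = 3.7083, t(Under Repair) = 3.5879, t(Degraded) = 3.8918.
Expected hours from Degraded to Running: 3.8918.

3.8918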